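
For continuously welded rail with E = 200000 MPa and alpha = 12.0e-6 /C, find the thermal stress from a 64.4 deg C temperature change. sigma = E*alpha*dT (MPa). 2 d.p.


sigma = E * alpha * dT
sigma = 200000 * 12.0e-6 * 64.4
sigma = 2.4 * 64.4
sigma = 154.56 MPa

154.56


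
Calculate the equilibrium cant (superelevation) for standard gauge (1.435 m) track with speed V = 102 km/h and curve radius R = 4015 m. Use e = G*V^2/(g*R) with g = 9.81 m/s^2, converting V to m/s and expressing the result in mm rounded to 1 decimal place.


Convert speed: V = 102 / 3.6 = 28.3333 m/s
Apply formula: e = 1.435 * 28.3333^2 / (9.81 * 4015)
e = 1.435 * 802.7778 / 39387.15
e = 0.029248 m = 29.2 mm

29.2


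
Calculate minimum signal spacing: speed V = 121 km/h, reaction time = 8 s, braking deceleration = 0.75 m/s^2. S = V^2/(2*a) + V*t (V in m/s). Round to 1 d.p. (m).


V = 121 / 3.6 = 33.6111 m/s
Braking distance = 33.6111^2 / (2*0.75) = 753.1379 m
Sighting distance = 33.6111 * 8 = 268.8889 m
S = 753.1379 + 268.8889 = 1022.0 m

1022.0


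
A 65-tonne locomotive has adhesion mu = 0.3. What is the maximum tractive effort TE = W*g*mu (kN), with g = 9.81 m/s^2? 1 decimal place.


TE_max = W * g * mu
TE_max = 65 * 9.81 * 0.3
TE_max = 637.65 * 0.3
TE_max = 191.3 kN

191.3


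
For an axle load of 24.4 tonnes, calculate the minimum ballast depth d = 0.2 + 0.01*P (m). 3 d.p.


d = 0.2 + 0.01 * 24.4
d = 0.2 + 0.244
d = 0.444 m

0.444


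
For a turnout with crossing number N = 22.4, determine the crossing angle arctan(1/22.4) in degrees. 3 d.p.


1/N = 1/22.4 = 0.044643
angle = arctan(0.044643) = 0.044613 rad
angle = 0.044613 * 180/pi = 2.556 degrees

2.556


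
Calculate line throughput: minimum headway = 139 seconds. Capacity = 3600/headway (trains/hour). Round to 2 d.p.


Capacity = 3600 / headway
Capacity = 3600 / 139
Capacity = 25.90 trains/hour

25.90


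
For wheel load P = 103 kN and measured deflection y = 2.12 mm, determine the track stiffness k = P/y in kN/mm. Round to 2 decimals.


Track stiffness k = P / y
k = 103 / 2.12
k = 48.58 kN/mm

48.58


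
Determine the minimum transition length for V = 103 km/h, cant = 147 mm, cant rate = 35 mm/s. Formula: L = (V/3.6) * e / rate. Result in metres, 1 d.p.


Convert speed: V = 103 / 3.6 = 28.6111 m/s
L = 28.6111 * 147 / 35
L = 4205.8333 / 35
L = 120.2 m

120.2


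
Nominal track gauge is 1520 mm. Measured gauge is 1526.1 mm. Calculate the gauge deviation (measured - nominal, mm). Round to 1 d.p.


Deviation = measured - nominal
Deviation = 1526.1 - 1520
Deviation = 6.1 mm

6.1


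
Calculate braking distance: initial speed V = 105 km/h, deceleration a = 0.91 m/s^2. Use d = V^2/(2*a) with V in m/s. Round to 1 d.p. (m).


Convert speed: V = 105 / 3.6 = 29.1667 m/s
V^2 = 850.6944
d = 850.6944 / (2 * 0.91)
d = 850.6944 / 1.82
d = 467.4 m

467.4


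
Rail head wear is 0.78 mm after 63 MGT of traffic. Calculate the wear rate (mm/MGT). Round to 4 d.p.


Wear rate = total wear / cumulative tonnage
Rate = 0.78 / 63
Rate = 0.0124 mm/MGT

0.0124


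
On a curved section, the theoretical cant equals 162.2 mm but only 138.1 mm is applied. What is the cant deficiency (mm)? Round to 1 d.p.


Cant deficiency = equilibrium cant - actual cant
CD = 162.2 - 138.1
CD = 24.1 mm

24.1


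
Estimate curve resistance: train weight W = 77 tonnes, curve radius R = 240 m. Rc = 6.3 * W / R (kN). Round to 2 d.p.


Rc = 6.3 * W / R
Rc = 6.3 * 77 / 240
Rc = 485.1 / 240
Rc = 2.02 kN

2.02


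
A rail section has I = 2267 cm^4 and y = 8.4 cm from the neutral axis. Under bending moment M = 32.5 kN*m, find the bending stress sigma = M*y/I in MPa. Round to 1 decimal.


Convert units:
M = 32.5 kN*m = 32500000 N*mm
y = 8.4 cm = 84 mm
I = 2267 cm^4 = 22670000 mm^4
sigma = 32500000 * 84 / 22670000
sigma = 120.4 MPa

120.4


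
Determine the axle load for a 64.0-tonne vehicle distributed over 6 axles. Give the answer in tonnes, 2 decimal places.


Load per axle = total weight / number of axles
Load = 64.0 / 6
Load = 10.67 tonnes

10.67


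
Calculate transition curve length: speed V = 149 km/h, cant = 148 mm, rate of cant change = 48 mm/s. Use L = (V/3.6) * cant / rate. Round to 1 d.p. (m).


Convert speed: V = 149 / 3.6 = 41.3889 m/s
L = 41.3889 * 148 / 48
L = 6125.5556 / 48
L = 127.6 m

127.6


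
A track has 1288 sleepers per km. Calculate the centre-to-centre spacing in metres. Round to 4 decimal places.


Spacing = 1000 m / number of sleepers
Spacing = 1000 / 1288
Spacing = 0.7764 m

0.7764


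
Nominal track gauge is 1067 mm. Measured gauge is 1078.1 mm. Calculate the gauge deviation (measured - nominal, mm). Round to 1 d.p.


Deviation = measured - nominal
Deviation = 1078.1 - 1067
Deviation = 11.1 mm

11.1


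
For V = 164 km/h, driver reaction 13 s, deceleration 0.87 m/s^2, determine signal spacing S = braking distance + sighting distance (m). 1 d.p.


V = 164 / 3.6 = 45.5556 m/s
Braking distance = 45.5556^2 / (2*0.87) = 1192.7061 m
Sighting distance = 45.5556 * 13 = 592.2222 m
S = 1192.7061 + 592.2222 = 1784.9 m

1784.9


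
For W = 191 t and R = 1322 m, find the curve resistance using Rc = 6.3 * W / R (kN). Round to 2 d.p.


Rc = 6.3 * W / R
Rc = 6.3 * 191 / 1322
Rc = 1203.3 / 1322
Rc = 0.91 kN

0.91


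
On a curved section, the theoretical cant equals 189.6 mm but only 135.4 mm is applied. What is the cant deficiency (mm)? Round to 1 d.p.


Cant deficiency = equilibrium cant - actual cant
CD = 189.6 - 135.4
CD = 54.2 mm

54.2


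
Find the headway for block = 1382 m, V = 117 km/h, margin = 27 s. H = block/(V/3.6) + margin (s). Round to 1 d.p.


V = 117 / 3.6 = 32.5 m/s
Block traversal time = 1382 / 32.5 = 42.5231 s
Headway = 42.5231 + 27
Headway = 69.5 s

69.5


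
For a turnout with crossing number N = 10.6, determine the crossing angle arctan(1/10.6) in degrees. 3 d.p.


1/N = 1/10.6 = 0.09434
angle = arctan(0.09434) = 0.094061 rad
angle = 0.094061 * 180/pi = 5.389 degrees

5.389


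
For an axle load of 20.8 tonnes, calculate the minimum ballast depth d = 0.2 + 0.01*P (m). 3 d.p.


d = 0.2 + 0.01 * 20.8
d = 0.2 + 0.208
d = 0.408 m

0.408


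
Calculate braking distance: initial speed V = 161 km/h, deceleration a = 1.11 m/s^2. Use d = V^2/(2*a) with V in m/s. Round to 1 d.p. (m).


Convert speed: V = 161 / 3.6 = 44.7222 m/s
V^2 = 2000.0772
d = 2000.0772 / (2 * 1.11)
d = 2000.0772 / 2.22
d = 900.9 m

900.9


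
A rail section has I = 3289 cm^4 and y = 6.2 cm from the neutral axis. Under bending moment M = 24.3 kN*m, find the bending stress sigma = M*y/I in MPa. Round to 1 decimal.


Convert units:
M = 24.3 kN*m = 24300000 N*mm
y = 6.2 cm = 62 mm
I = 3289 cm^4 = 32890000 mm^4
sigma = 24300000 * 62 / 32890000
sigma = 45.8 MPa

45.8


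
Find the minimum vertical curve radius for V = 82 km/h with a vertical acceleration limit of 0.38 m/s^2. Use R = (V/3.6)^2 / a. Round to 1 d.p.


Convert speed: V = 82 / 3.6 = 22.7778 m/s
V^2 = 518.8272 m^2/s^2
R_v = 518.8272 / 0.38
R_v = 1365.3 m

1365.3


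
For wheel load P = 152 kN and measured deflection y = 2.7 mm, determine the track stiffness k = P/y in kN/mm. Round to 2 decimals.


Track stiffness k = P / y
k = 152 / 2.7
k = 56.30 kN/mm

56.30


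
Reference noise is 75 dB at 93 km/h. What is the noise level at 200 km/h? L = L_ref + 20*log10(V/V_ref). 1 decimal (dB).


V/V_ref = 200 / 93 = 2.150538
log10(2.150538) = 0.332547
20 * 0.332547 = 6.6509
L = 75 + 6.6509 = 81.7 dB

81.7


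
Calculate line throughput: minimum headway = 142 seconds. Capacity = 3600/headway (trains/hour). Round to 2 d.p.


Capacity = 3600 / headway
Capacity = 3600 / 142
Capacity = 25.35 trains/hour

25.35


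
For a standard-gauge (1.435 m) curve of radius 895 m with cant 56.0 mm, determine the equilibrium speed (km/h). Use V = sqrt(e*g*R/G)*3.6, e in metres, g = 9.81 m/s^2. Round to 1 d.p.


Convert cant: e = 56.0 mm = 0.0560 m
V_ms = sqrt(0.0560 * 9.81 * 895 / 1.435)
V_ms = sqrt(342.632195) = 18.5103 m/s
V = 18.5103 * 3.6 = 66.6 km/h

66.6


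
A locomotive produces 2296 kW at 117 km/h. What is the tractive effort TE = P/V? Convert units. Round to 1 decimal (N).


Convert: P = 2296 kW = 2296000 W
V = 117 / 3.6 = 32.5 m/s
TE = 2296000 / 32.5
TE = 70646.2 N

70646.2


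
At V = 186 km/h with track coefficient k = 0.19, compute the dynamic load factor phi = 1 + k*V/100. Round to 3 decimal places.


phi = 1 + k * V / 100
phi = 1 + 0.19 * 186 / 100
phi = 1 + 0.3534
phi = 1.353

1.353


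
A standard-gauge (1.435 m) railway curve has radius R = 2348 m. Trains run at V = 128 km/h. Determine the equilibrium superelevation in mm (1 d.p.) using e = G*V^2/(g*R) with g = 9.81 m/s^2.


Convert speed: V = 128 / 3.6 = 35.5556 m/s
Apply formula: e = 1.435 * 35.5556^2 / (9.81 * 2348)
e = 1.435 * 1264.1975 / 23033.88
e = 0.078759 m = 78.8 mm

78.8


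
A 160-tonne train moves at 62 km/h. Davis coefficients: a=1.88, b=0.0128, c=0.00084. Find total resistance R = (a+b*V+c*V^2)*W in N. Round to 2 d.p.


b*V = 0.0128 * 62 = 0.7936
c*V^2 = 0.00084 * 3844 = 3.22896
R_per_t = 1.88 + 0.7936 + 3.22896 = 5.90256 N/t
R_total = 5.90256 * 160 = 944.41 N

944.41


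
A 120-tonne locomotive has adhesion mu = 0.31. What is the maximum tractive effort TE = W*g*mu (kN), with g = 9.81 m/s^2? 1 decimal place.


TE_max = W * g * mu
TE_max = 120 * 9.81 * 0.31
TE_max = 1177.2 * 0.31
TE_max = 364.9 kN

364.9


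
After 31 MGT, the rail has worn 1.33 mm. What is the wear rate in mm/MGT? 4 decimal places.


Wear rate = total wear / cumulative tonnage
Rate = 1.33 / 31
Rate = 0.0429 mm/MGT

0.0429


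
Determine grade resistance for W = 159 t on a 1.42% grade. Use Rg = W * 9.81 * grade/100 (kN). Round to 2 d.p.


Rg = W * 9.81 * grade / 100
Rg = 159 * 9.81 * 1.42 / 100
Rg = 1559.79 * 0.0142
Rg = 22.15 kN

22.15


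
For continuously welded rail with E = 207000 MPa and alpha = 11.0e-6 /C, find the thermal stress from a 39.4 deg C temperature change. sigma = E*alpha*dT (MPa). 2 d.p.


sigma = E * alpha * dT
sigma = 207000 * 11.0e-6 * 39.4
sigma = 2.277 * 39.4
sigma = 89.71 MPa

89.71


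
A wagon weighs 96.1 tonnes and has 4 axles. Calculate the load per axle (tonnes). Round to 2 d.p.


Load per axle = total weight / number of axles
Load = 96.1 / 4
Load = 24.03 tonnes

24.03


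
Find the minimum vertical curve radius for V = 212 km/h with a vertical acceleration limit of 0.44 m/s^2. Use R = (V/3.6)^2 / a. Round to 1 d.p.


Convert speed: V = 212 / 3.6 = 58.8889 m/s
V^2 = 3467.9012 m^2/s^2
R_v = 3467.9012 / 0.44
R_v = 7881.6 m

7881.6


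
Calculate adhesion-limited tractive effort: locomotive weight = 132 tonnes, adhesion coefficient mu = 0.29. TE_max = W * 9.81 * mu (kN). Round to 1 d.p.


TE_max = W * g * mu
TE_max = 132 * 9.81 * 0.29
TE_max = 1294.92 * 0.29
TE_max = 375.5 kN

375.5


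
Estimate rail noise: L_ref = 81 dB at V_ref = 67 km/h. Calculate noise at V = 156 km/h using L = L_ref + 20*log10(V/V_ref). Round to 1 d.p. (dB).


V/V_ref = 156 / 67 = 2.328358
log10(2.328358) = 0.36705
20 * 0.36705 = 7.341
L = 81 + 7.341 = 88.3 dB

88.3


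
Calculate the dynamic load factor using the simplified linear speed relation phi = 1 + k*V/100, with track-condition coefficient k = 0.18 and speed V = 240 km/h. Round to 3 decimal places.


phi = 1 + k * V / 100
phi = 1 + 0.18 * 240 / 100
phi = 1 + 0.432
phi = 1.432

1.432


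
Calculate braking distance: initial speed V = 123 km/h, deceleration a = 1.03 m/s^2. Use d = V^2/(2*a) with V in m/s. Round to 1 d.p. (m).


Convert speed: V = 123 / 3.6 = 34.1667 m/s
V^2 = 1167.3611
d = 1167.3611 / (2 * 1.03)
d = 1167.3611 / 2.06
d = 566.7 m

566.7


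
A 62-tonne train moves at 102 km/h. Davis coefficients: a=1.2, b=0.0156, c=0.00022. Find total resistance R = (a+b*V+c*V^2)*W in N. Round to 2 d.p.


b*V = 0.0156 * 102 = 1.5912
c*V^2 = 0.00022 * 10404 = 2.28888
R_per_t = 1.2 + 1.5912 + 2.28888 = 5.08008 N/t
R_total = 5.08008 * 62 = 314.96 N

314.96


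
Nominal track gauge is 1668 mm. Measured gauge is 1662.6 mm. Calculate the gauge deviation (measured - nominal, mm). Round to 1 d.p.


Deviation = measured - nominal
Deviation = 1662.6 - 1668
Deviation = -5.4 mm

-5.4


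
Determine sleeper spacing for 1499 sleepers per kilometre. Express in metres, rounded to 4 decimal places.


Spacing = 1000 m / number of sleepers
Spacing = 1000 / 1499
Spacing = 0.6671 m

0.6671


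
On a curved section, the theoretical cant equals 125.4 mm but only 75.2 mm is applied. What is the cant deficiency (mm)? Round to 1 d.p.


Cant deficiency = equilibrium cant - actual cant
CD = 125.4 - 75.2
CD = 50.2 mm

50.2


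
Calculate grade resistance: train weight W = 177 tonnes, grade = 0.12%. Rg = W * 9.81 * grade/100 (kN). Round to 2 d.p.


Rg = W * 9.81 * grade / 100
Rg = 177 * 9.81 * 0.12 / 100
Rg = 1736.37 * 0.0012
Rg = 2.08 kN

2.08


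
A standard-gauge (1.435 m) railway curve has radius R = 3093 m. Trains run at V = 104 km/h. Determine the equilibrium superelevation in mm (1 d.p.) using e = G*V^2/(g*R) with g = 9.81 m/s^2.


Convert speed: V = 104 / 3.6 = 28.8889 m/s
Apply formula: e = 1.435 * 28.8889^2 / (9.81 * 3093)
e = 1.435 * 834.5679 / 30342.33
e = 0.03947 m = 39.5 mm

39.5


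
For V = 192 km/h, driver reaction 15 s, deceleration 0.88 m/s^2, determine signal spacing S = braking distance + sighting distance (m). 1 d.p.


V = 192 / 3.6 = 53.3333 m/s
Braking distance = 53.3333^2 / (2*0.88) = 1616.1616 m
Sighting distance = 53.3333 * 15 = 800.0 m
S = 1616.1616 + 800.0 = 2416.2 m

2416.2


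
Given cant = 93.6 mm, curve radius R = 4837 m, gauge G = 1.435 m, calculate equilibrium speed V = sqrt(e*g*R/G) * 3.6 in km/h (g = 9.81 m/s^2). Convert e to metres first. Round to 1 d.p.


Convert cant: e = 93.6 mm = 0.0936 m
V_ms = sqrt(0.0936 * 9.81 * 4837 / 1.435)
V_ms = sqrt(3095.059785) = 55.6333 m/s
V = 55.6333 * 3.6 = 200.3 km/h

200.3


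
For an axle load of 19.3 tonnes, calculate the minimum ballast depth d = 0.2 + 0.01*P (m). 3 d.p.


d = 0.2 + 0.01 * 19.3
d = 0.2 + 0.193
d = 0.393 m

0.393


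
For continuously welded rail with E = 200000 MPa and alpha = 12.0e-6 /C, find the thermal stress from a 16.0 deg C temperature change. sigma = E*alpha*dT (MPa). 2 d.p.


sigma = E * alpha * dT
sigma = 200000 * 12.0e-6 * 16.0
sigma = 2.4 * 16.0
sigma = 38.40 MPa

38.40


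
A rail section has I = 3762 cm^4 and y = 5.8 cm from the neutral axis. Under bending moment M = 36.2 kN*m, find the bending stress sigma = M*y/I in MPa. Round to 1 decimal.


Convert units:
M = 36.2 kN*m = 36200000 N*mm
y = 5.8 cm = 58 mm
I = 3762 cm^4 = 37620000 mm^4
sigma = 36200000 * 58 / 37620000
sigma = 55.8 MPa

55.8


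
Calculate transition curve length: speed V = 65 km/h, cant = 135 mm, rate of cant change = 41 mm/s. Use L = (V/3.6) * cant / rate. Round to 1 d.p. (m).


Convert speed: V = 65 / 3.6 = 18.0556 m/s
L = 18.0556 * 135 / 41
L = 2437.5 / 41
L = 59.5 m

59.5


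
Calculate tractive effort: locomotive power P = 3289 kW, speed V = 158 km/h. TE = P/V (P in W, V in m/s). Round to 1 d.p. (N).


Convert: P = 3289 kW = 3289000 W
V = 158 / 3.6 = 43.8889 m/s
TE = 3289000 / 43.8889
TE = 74939.2 N

74939.2


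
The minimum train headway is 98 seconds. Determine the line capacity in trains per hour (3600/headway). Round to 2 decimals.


Capacity = 3600 / headway
Capacity = 3600 / 98
Capacity = 36.73 trains/hour

36.73


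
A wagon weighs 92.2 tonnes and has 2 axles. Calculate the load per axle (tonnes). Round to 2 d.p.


Load per axle = total weight / number of axles
Load = 92.2 / 2
Load = 46.10 tonnes

46.10


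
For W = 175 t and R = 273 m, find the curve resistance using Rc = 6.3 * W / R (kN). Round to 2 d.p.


Rc = 6.3 * W / R
Rc = 6.3 * 175 / 273
Rc = 1102.5 / 273
Rc = 4.04 kN

4.04


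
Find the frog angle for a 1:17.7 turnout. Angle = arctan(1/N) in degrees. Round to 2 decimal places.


1/N = 1/17.7 = 0.056497
angle = arctan(0.056497) = 0.056437 rad
angle = 0.056437 * 180/pi = 3.23 degrees

3.23


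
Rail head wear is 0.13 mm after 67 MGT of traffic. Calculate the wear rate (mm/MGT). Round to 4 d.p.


Wear rate = total wear / cumulative tonnage
Rate = 0.13 / 67
Rate = 0.0019 mm/MGT

0.0019


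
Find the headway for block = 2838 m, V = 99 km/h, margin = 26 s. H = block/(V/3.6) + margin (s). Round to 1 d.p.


V = 99 / 3.6 = 27.5 m/s
Block traversal time = 2838 / 27.5 = 103.2 s
Headway = 103.2 + 26
Headway = 129.2 s

129.2


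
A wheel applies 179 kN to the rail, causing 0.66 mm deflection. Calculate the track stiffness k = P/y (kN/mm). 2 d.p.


Track stiffness k = P / y
k = 179 / 0.66
k = 271.21 kN/mm

271.21


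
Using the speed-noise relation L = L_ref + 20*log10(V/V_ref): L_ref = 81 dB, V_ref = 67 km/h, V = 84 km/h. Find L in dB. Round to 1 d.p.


V/V_ref = 84 / 67 = 1.253731
log10(1.253731) = 0.098204
20 * 0.098204 = 1.9641
L = 81 + 1.9641 = 83.0 dB

83.0


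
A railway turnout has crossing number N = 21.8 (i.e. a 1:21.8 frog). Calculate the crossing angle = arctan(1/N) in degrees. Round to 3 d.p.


1/N = 1/21.8 = 0.045872
angle = arctan(0.045872) = 0.045839 rad
angle = 0.045839 * 180/pi = 2.626 degrees

2.626


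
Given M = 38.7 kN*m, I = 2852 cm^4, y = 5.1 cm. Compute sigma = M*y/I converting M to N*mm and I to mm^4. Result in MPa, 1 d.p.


Convert units:
M = 38.7 kN*m = 38700000 N*mm
y = 5.1 cm = 51 mm
I = 2852 cm^4 = 28520000 mm^4
sigma = 38700000 * 51 / 28520000
sigma = 69.2 MPa

69.2


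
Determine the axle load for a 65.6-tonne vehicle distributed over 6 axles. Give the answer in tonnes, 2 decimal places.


Load per axle = total weight / number of axles
Load = 65.6 / 6
Load = 10.93 tonnes

10.93


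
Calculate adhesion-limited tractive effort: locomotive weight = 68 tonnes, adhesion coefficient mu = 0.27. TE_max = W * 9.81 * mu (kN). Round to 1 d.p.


TE_max = W * g * mu
TE_max = 68 * 9.81 * 0.27
TE_max = 667.08 * 0.27
TE_max = 180.1 kN

180.1


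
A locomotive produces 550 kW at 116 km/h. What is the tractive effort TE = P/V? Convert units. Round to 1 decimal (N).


Convert: P = 550 kW = 550000 W
V = 116 / 3.6 = 32.2222 m/s
TE = 550000 / 32.2222
TE = 17069.0 N

17069.0


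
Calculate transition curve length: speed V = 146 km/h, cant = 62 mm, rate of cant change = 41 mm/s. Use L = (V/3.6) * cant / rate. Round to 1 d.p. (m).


Convert speed: V = 146 / 3.6 = 40.5556 m/s
L = 40.5556 * 62 / 41
L = 2514.4444 / 41
L = 61.3 m

61.3


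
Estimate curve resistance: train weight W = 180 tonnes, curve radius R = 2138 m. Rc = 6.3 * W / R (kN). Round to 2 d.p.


Rc = 6.3 * W / R
Rc = 6.3 * 180 / 2138
Rc = 1134.0 / 2138
Rc = 0.53 kN

0.53


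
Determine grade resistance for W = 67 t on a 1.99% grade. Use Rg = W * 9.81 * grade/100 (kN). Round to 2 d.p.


Rg = W * 9.81 * grade / 100
Rg = 67 * 9.81 * 1.99 / 100
Rg = 657.27 * 0.0199
Rg = 13.08 kN

13.08


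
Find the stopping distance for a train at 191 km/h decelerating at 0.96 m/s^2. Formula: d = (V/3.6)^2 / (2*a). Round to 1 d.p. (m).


Convert speed: V = 191 / 3.6 = 53.0556 m/s
V^2 = 2814.892
d = 2814.892 / (2 * 0.96)
d = 2814.892 / 1.92
d = 1466.1 m

1466.1


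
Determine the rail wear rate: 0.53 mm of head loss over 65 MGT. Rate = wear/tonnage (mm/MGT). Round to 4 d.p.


Wear rate = total wear / cumulative tonnage
Rate = 0.53 / 65
Rate = 0.0082 mm/MGT

0.0082


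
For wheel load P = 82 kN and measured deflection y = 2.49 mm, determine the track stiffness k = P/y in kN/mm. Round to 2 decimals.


Track stiffness k = P / y
k = 82 / 2.49
k = 32.93 kN/mm

32.93


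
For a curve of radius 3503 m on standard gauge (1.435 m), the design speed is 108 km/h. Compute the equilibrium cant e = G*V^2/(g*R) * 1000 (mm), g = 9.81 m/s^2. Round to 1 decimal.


Convert speed: V = 108 / 3.6 = 30.0 m/s
Apply formula: e = 1.435 * 30.0^2 / (9.81 * 3503)
e = 1.435 * 900.0 / 34364.43
e = 0.037582 m = 37.6 mm

37.6


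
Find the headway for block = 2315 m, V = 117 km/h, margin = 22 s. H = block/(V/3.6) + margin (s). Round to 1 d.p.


V = 117 / 3.6 = 32.5 m/s
Block traversal time = 2315 / 32.5 = 71.2308 s
Headway = 71.2308 + 22
Headway = 93.2 s

93.2


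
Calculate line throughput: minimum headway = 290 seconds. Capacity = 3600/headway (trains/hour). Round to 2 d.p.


Capacity = 3600 / headway
Capacity = 3600 / 290
Capacity = 12.41 trains/hour

12.41


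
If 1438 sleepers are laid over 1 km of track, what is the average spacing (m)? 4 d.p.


Spacing = 1000 m / number of sleepers
Spacing = 1000 / 1438
Spacing = 0.6954 m

0.6954


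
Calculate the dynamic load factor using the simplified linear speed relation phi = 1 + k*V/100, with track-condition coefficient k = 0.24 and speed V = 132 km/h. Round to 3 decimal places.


phi = 1 + k * V / 100
phi = 1 + 0.24 * 132 / 100
phi = 1 + 0.3168
phi = 1.317

1.317


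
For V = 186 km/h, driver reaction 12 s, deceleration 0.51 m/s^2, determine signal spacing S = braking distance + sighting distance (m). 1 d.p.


V = 186 / 3.6 = 51.6667 m/s
Braking distance = 51.6667^2 / (2*0.51) = 2617.1024 m
Sighting distance = 51.6667 * 12 = 620.0 m
S = 2617.1024 + 620.0 = 3237.1 m

3237.1


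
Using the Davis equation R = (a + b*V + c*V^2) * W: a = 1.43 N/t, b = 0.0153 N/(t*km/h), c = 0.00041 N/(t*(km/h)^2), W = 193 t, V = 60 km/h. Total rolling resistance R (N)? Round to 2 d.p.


b*V = 0.0153 * 60 = 0.918
c*V^2 = 0.00041 * 3600 = 1.476
R_per_t = 1.43 + 0.918 + 1.476 = 3.824 N/t
R_total = 3.824 * 193 = 738.03 N

738.03


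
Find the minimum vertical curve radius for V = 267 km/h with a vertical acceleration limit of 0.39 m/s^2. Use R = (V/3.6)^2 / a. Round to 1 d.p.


Convert speed: V = 267 / 3.6 = 74.1667 m/s
V^2 = 5500.6944 m^2/s^2
R_v = 5500.6944 / 0.39
R_v = 14104.3 m

14104.3


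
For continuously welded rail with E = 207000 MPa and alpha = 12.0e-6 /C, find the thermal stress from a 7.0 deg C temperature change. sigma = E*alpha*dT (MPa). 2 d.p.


sigma = E * alpha * dT
sigma = 207000 * 12.0e-6 * 7.0
sigma = 2.484 * 7.0
sigma = 17.39 MPa

17.39


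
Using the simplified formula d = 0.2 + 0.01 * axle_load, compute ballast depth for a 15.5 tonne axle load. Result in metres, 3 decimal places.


d = 0.2 + 0.01 * 15.5
d = 0.2 + 0.155
d = 0.355 m

0.355


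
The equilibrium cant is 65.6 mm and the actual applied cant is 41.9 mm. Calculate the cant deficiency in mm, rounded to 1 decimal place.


Cant deficiency = equilibrium cant - actual cant
CD = 65.6 - 41.9
CD = 23.7 mm

23.7


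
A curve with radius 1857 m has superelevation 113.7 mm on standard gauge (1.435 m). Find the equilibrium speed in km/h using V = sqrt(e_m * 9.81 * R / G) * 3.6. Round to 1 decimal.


Convert cant: e = 113.7 mm = 0.1137 m
V_ms = sqrt(0.1137 * 9.81 * 1857 / 1.435)
V_ms = sqrt(1443.409219) = 37.9922 m/s
V = 37.9922 * 3.6 = 136.8 km/h

136.8


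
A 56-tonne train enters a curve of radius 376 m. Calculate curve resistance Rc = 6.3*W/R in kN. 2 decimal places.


Rc = 6.3 * W / R
Rc = 6.3 * 56 / 376
Rc = 352.8 / 376
Rc = 0.94 kN

0.94


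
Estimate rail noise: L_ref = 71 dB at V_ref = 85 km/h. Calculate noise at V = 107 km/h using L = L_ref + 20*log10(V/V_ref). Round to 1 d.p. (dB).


V/V_ref = 107 / 85 = 1.258824
log10(1.258824) = 0.099965
20 * 0.099965 = 1.9993
L = 71 + 1.9993 = 73.0 dB

73.0


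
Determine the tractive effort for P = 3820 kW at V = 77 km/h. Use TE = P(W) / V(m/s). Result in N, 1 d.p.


Convert: P = 3820 kW = 3820000 W
V = 77 / 3.6 = 21.3889 m/s
TE = 3820000 / 21.3889
TE = 178597.4 N

178597.4


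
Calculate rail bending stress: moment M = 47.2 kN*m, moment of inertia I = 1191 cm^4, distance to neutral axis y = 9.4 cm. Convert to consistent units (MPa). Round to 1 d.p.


Convert units:
M = 47.2 kN*m = 47200000 N*mm
y = 9.4 cm = 94 mm
I = 1191 cm^4 = 11910000 mm^4
sigma = 47200000 * 94 / 11910000
sigma = 372.5 MPa

372.5


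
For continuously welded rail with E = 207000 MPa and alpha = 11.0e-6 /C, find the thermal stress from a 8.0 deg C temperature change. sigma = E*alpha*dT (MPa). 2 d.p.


sigma = E * alpha * dT
sigma = 207000 * 11.0e-6 * 8.0
sigma = 2.277 * 8.0
sigma = 18.22 MPa

18.22


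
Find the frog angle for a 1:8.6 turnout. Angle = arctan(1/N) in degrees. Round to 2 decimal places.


1/N = 1/8.6 = 0.116279
angle = arctan(0.116279) = 0.115759 rad
angle = 0.115759 * 180/pi = 6.63 degrees

6.63


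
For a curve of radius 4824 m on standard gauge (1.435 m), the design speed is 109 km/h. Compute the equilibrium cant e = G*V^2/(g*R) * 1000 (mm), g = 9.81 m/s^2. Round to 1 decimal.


Convert speed: V = 109 / 3.6 = 30.2778 m/s
Apply formula: e = 1.435 * 30.2778^2 / (9.81 * 4824)
e = 1.435 * 916.7438 / 47323.44
e = 0.027799 m = 27.8 mm

27.8


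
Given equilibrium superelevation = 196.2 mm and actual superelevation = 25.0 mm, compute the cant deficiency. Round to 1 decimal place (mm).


Cant deficiency = equilibrium cant - actual cant
CD = 196.2 - 25.0
CD = 171.2 mm

171.2


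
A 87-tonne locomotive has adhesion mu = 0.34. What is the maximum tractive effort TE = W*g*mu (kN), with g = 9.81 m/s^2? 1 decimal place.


TE_max = W * g * mu
TE_max = 87 * 9.81 * 0.34
TE_max = 853.47 * 0.34
TE_max = 290.2 kN

290.2


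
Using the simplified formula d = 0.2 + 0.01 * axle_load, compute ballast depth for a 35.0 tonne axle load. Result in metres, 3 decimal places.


d = 0.2 + 0.01 * 35.0
d = 0.2 + 0.35
d = 0.550 m

0.550


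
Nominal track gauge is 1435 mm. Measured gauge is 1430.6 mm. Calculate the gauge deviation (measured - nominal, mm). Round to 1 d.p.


Deviation = measured - nominal
Deviation = 1430.6 - 1435
Deviation = -4.4 mm

-4.4


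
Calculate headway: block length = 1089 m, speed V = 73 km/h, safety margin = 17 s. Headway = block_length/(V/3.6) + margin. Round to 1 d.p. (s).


V = 73 / 3.6 = 20.2778 m/s
Block traversal time = 1089 / 20.2778 = 53.7041 s
Headway = 53.7041 + 17
Headway = 70.7 s

70.7


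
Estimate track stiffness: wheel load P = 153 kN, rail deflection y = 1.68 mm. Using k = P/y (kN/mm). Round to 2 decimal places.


Track stiffness k = P / y
k = 153 / 1.68
k = 91.07 kN/mm

91.07


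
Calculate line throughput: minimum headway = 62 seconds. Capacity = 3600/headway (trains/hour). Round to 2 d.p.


Capacity = 3600 / headway
Capacity = 3600 / 62
Capacity = 58.06 trains/hour

58.06


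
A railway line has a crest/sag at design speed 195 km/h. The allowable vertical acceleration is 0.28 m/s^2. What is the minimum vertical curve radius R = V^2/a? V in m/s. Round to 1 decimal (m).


Convert speed: V = 195 / 3.6 = 54.1667 m/s
V^2 = 2934.0278 m^2/s^2
R_v = 2934.0278 / 0.28
R_v = 10478.7 m

10478.7


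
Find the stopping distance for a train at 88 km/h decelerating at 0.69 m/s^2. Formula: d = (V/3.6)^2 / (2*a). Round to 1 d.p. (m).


Convert speed: V = 88 / 3.6 = 24.4444 m/s
V^2 = 597.5309
d = 597.5309 / (2 * 0.69)
d = 597.5309 / 1.38
d = 433.0 m

433.0


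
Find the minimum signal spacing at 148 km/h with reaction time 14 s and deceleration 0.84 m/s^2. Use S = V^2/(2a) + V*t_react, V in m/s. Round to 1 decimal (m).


V = 148 / 3.6 = 41.1111 m/s
Braking distance = 41.1111^2 / (2*0.84) = 1006.0259 m
Sighting distance = 41.1111 * 14 = 575.5556 m
S = 1006.0259 + 575.5556 = 1581.6 m

1581.6


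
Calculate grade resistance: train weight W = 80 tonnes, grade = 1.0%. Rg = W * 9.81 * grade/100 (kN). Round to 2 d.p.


Rg = W * 9.81 * grade / 100
Rg = 80 * 9.81 * 1.0 / 100
Rg = 784.8 * 0.01
Rg = 7.85 kN

7.85


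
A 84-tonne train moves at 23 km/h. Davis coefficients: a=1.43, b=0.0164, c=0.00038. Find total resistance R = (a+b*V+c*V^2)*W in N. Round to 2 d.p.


b*V = 0.0164 * 23 = 0.3772
c*V^2 = 0.00038 * 529 = 0.20102
R_per_t = 1.43 + 0.3772 + 0.20102 = 2.00822 N/t
R_total = 2.00822 * 84 = 168.69 N

168.69


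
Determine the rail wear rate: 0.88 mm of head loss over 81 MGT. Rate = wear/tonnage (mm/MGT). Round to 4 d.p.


Wear rate = total wear / cumulative tonnage
Rate = 0.88 / 81
Rate = 0.0109 mm/MGT

0.0109


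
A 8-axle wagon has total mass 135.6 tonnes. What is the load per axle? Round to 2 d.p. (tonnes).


Load per axle = total weight / number of axles
Load = 135.6 / 8
Load = 16.95 tonnes

16.95


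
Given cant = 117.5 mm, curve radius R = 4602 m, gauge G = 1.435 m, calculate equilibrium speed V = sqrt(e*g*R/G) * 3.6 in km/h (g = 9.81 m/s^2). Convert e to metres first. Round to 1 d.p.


Convert cant: e = 117.5 mm = 0.1175 m
V_ms = sqrt(0.1175 * 9.81 * 4602 / 1.435)
V_ms = sqrt(3696.592578) = 60.7996 m/s
V = 60.7996 * 3.6 = 218.9 km/h

218.9


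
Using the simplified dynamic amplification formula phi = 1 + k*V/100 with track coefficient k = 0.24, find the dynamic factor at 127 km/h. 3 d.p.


phi = 1 + k * V / 100
phi = 1 + 0.24 * 127 / 100
phi = 1 + 0.3048
phi = 1.305

1.305


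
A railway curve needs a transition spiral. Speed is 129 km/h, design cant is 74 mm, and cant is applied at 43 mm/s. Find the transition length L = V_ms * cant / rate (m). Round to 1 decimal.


Convert speed: V = 129 / 3.6 = 35.8333 m/s
L = 35.8333 * 74 / 43
L = 2651.6667 / 43
L = 61.7 m

61.7


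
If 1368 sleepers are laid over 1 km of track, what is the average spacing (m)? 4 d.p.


Spacing = 1000 m / number of sleepers
Spacing = 1000 / 1368
Spacing = 0.7310 m

0.7310


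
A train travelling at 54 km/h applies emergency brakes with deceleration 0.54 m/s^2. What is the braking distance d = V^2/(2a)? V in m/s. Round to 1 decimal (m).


Convert speed: V = 54 / 3.6 = 15.0 m/s
V^2 = 225.0
d = 225.0 / (2 * 0.54)
d = 225.0 / 1.08
d = 208.3 m

208.3


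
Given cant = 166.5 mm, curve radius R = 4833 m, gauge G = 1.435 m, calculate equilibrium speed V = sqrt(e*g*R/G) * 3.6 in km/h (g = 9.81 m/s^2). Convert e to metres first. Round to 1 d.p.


Convert cant: e = 166.5 mm = 0.1665 m
V_ms = sqrt(0.1665 * 9.81 * 4833 / 1.435)
V_ms = sqrt(5501.082261) = 74.1693 m/s
V = 74.1693 * 3.6 = 267.0 km/h

267.0


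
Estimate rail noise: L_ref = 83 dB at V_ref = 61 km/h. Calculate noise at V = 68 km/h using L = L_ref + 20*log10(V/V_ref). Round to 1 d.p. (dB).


V/V_ref = 68 / 61 = 1.114754
log10(1.114754) = 0.047179
20 * 0.047179 = 0.9436
L = 83 + 0.9436 = 83.9 dB

83.9


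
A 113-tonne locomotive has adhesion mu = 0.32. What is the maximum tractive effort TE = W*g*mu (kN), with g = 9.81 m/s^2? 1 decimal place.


TE_max = W * g * mu
TE_max = 113 * 9.81 * 0.32
TE_max = 1108.53 * 0.32
TE_max = 354.7 kN

354.7


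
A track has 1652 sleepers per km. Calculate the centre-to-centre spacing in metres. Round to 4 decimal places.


Spacing = 1000 m / number of sleepers
Spacing = 1000 / 1652
Spacing = 0.6053 m

0.6053


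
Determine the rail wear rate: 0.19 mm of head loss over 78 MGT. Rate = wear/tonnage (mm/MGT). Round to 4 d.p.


Wear rate = total wear / cumulative tonnage
Rate = 0.19 / 78
Rate = 0.0024 mm/MGT

0.0024


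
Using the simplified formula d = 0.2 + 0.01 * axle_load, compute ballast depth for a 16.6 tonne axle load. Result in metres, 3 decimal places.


d = 0.2 + 0.01 * 16.6
d = 0.2 + 0.166
d = 0.366 m

0.366


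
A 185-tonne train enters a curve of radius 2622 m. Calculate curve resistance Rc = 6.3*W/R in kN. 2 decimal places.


Rc = 6.3 * W / R
Rc = 6.3 * 185 / 2622
Rc = 1165.5 / 2622
Rc = 0.44 kN

0.44


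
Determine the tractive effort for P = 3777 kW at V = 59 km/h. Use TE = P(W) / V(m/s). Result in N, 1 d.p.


Convert: P = 3777 kW = 3777000 W
V = 59 / 3.6 = 16.3889 m/s
TE = 3777000 / 16.3889
TE = 230461.0 N

230461.0


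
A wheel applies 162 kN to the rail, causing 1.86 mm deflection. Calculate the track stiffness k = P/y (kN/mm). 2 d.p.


Track stiffness k = P / y
k = 162 / 1.86
k = 87.10 kN/mm

87.10


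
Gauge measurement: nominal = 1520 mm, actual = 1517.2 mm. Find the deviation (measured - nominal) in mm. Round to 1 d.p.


Deviation = measured - nominal
Deviation = 1517.2 - 1520
Deviation = -2.8 mm

-2.8


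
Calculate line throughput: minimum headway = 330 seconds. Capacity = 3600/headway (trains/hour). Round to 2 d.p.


Capacity = 3600 / headway
Capacity = 3600 / 330
Capacity = 10.91 trains/hour

10.91


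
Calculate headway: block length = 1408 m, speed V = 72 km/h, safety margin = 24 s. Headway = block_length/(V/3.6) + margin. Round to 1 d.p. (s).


V = 72 / 3.6 = 20.0 m/s
Block traversal time = 1408 / 20.0 = 70.4 s
Headway = 70.4 + 24
Headway = 94.4 s

94.4


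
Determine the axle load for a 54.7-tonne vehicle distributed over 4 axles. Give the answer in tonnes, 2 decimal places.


Load per axle = total weight / number of axles
Load = 54.7 / 4
Load = 13.68 tonnes

13.68


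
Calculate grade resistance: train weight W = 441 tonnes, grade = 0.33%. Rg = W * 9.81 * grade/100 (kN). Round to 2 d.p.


Rg = W * 9.81 * grade / 100
Rg = 441 * 9.81 * 0.33 / 100
Rg = 4326.21 * 0.0033
Rg = 14.28 kN

14.28


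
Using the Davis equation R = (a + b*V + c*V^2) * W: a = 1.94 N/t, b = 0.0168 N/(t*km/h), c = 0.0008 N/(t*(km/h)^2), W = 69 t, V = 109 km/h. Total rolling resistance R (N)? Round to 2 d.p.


b*V = 0.0168 * 109 = 1.8312
c*V^2 = 0.0008 * 11881 = 9.5048
R_per_t = 1.94 + 1.8312 + 9.5048 = 13.276 N/t
R_total = 13.276 * 69 = 916.04 N

916.04


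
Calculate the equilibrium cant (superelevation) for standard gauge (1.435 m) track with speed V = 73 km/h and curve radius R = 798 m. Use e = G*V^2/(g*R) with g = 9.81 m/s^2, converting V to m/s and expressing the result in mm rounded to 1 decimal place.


Convert speed: V = 73 / 3.6 = 20.2778 m/s
Apply formula: e = 1.435 * 20.2778^2 / (9.81 * 798)
e = 1.435 * 411.1883 / 7828.38
e = 0.075374 m = 75.4 mm

75.4


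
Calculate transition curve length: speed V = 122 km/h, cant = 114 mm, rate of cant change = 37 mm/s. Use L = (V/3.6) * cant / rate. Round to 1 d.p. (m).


Convert speed: V = 122 / 3.6 = 33.8889 m/s
L = 33.8889 * 114 / 37
L = 3863.3333 / 37
L = 104.4 m

104.4


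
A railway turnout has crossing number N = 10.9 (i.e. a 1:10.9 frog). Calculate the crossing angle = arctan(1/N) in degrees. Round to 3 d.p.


1/N = 1/10.9 = 0.091743
angle = arctan(0.091743) = 0.091487 rad
angle = 0.091487 * 180/pi = 5.242 degrees

5.242


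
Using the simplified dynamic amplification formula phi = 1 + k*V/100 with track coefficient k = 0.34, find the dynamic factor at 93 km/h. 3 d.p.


phi = 1 + k * V / 100
phi = 1 + 0.34 * 93 / 100
phi = 1 + 0.3162
phi = 1.316

1.316


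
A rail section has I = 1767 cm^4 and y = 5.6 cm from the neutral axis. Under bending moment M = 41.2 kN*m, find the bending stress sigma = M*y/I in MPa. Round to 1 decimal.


Convert units:
M = 41.2 kN*m = 41200000 N*mm
y = 5.6 cm = 56 mm
I = 1767 cm^4 = 17670000 mm^4
sigma = 41200000 * 56 / 17670000
sigma = 130.6 MPa

130.6


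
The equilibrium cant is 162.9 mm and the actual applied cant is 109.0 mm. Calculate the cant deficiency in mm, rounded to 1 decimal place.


Cant deficiency = equilibrium cant - actual cant
CD = 162.9 - 109.0
CD = 53.9 mm

53.9


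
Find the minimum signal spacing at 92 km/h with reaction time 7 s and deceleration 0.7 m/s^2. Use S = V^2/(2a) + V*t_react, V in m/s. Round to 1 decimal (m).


V = 92 / 3.6 = 25.5556 m/s
Braking distance = 25.5556^2 / (2*0.7) = 466.4903 m
Sighting distance = 25.5556 * 7 = 178.8889 m
S = 466.4903 + 178.8889 = 645.4 m

645.4


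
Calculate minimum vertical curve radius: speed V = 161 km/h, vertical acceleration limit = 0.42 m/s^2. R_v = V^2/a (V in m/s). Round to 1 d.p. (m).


Convert speed: V = 161 / 3.6 = 44.7222 m/s
V^2 = 2000.0772 m^2/s^2
R_v = 2000.0772 / 0.42
R_v = 4762.1 m

4762.1


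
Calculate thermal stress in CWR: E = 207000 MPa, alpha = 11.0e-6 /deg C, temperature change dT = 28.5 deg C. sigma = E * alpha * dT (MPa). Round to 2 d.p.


sigma = E * alpha * dT
sigma = 207000 * 11.0e-6 * 28.5
sigma = 2.277 * 28.5
sigma = 64.89 MPa

64.89


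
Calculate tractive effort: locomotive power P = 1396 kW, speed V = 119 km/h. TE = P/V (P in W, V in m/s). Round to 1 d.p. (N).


Convert: P = 1396 kW = 1396000 W
V = 119 / 3.6 = 33.0556 m/s
TE = 1396000 / 33.0556
TE = 42231.9 N

42231.9


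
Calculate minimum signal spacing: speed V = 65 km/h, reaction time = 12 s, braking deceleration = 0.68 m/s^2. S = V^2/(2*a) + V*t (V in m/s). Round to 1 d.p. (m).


V = 65 / 3.6 = 18.0556 m/s
Braking distance = 18.0556^2 / (2*0.68) = 239.7082 m
Sighting distance = 18.0556 * 12 = 216.6667 m
S = 239.7082 + 216.6667 = 456.4 m

456.4


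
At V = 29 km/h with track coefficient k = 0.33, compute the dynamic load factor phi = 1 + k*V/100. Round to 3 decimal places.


phi = 1 + k * V / 100
phi = 1 + 0.33 * 29 / 100
phi = 1 + 0.0957
phi = 1.096

1.096


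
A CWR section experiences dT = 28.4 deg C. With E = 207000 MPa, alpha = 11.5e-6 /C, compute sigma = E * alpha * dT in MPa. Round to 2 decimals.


sigma = E * alpha * dT
sigma = 207000 * 11.5e-6 * 28.4
sigma = 2.3805 * 28.4
sigma = 67.61 MPa

67.61


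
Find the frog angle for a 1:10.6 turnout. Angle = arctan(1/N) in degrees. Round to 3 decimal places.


1/N = 1/10.6 = 0.09434
angle = arctan(0.09434) = 0.094061 rad
angle = 0.094061 * 180/pi = 5.389 degrees

5.389


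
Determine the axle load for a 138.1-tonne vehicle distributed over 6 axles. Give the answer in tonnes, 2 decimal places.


Load per axle = total weight / number of axles
Load = 138.1 / 6
Load = 23.02 tonnes

23.02


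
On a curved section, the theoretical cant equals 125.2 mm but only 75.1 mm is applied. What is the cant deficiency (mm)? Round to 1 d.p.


Cant deficiency = equilibrium cant - actual cant
CD = 125.2 - 75.1
CD = 50.1 mm

50.1


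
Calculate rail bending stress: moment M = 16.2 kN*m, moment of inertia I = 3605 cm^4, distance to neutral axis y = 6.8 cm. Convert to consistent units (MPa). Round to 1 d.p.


Convert units:
M = 16.2 kN*m = 16200000 N*mm
y = 6.8 cm = 68 mm
I = 3605 cm^4 = 36050000 mm^4
sigma = 16200000 * 68 / 36050000
sigma = 30.6 MPa

30.6


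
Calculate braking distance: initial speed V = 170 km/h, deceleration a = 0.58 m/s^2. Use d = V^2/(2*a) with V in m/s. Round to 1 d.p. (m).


Convert speed: V = 170 / 3.6 = 47.2222 m/s
V^2 = 2229.9383
d = 2229.9383 / (2 * 0.58)
d = 2229.9383 / 1.16
d = 1922.4 m

1922.4


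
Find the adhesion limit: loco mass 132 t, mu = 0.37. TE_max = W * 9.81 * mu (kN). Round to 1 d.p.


TE_max = W * g * mu
TE_max = 132 * 9.81 * 0.37
TE_max = 1294.92 * 0.37
TE_max = 479.1 kN

479.1


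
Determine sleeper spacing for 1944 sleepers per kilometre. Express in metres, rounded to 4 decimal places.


Spacing = 1000 m / number of sleepers
Spacing = 1000 / 1944
Spacing = 0.5144 m

0.5144


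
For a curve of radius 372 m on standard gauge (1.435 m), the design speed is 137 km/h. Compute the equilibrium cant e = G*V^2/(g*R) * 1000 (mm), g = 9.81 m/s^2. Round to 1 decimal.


Convert speed: V = 137 / 3.6 = 38.0556 m/s
Apply formula: e = 1.435 * 38.0556^2 / (9.81 * 372)
e = 1.435 * 1448.2253 / 3649.32
e = 0.569477 m = 569.5 mm

569.5


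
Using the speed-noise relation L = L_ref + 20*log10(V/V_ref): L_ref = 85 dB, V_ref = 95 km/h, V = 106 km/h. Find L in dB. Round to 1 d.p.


V/V_ref = 106 / 95 = 1.115789
log10(1.115789) = 0.047582
20 * 0.047582 = 0.9516
L = 85 + 0.9516 = 86.0 dB

86.0


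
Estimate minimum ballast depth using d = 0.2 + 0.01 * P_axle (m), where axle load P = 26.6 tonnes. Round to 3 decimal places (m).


d = 0.2 + 0.01 * 26.6
d = 0.2 + 0.266
d = 0.466 m

0.466


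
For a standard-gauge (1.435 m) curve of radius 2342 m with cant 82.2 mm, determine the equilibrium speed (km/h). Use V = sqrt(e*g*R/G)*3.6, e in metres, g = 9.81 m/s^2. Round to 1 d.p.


Convert cant: e = 82.2 mm = 0.0822 m
V_ms = sqrt(0.0822 * 9.81 * 2342 / 1.435)
V_ms = sqrt(1316.060379) = 36.2775 m/s
V = 36.2775 * 3.6 = 130.6 km/h

130.6
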